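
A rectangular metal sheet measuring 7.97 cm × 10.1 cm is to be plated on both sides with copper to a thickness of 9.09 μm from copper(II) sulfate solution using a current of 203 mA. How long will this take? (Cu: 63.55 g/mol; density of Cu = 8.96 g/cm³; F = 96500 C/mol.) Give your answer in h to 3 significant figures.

5.45 h

Plated area = 2 × 7.97 × 10.1 = 161.0 cm²
Volume = 161.0 × 9.09×10⁻⁴ cm = 0.1463 cm³
m(Cu) = 0.1463 × 8.96 = 1.311 g
n(Cu) = 1.311 / 63.55 = 0.02063 mol; n(e⁻) = 2 × 0.02063 = 0.04126 mol
Q = 0.04126 × 96500 = 3982 C
t = 3982 / 0.203 = 19620 s = 5.45 h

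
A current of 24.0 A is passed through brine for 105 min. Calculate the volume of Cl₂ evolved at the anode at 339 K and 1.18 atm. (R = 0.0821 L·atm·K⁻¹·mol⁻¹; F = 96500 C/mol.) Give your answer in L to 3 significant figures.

Q = 24.0 A × 6300 s = 1.512×10^5 C
n(e⁻) = 1.512×10^5 / 96500 = 1.567 mol
2Cl⁻ → Cl₂ + 2e⁻, so n(Cl₂) = 1.567 / 2 = 0.7835 mol
V = nRT/P = 0.7835 × 0.0821 × 339 / 1.18 = 18.48 L

18.5 L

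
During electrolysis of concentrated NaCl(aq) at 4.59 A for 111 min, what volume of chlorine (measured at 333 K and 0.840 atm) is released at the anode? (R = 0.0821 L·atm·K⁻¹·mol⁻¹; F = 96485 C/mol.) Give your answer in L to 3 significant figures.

5.16 L

Q = 4.59 A × 6660 s = 30570 C
n(e⁻) = 30570 / 96485 = 0.3168 mol
2Cl⁻ → Cl₂ + 2e⁻, so n(Cl₂) = 0.3168 / 2 = 0.1584 mol
V = nRT/P = 0.1584 × 0.0821 × 333 / 0.840 = 5.155 L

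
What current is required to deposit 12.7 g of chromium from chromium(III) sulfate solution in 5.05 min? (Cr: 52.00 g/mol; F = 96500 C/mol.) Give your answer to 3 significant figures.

233 A

n(Cr) = 12.7 / 52.00 = 0.2442 mol
Cr³⁺ + 3e⁻ → Cr, so n(e⁻) = 3 × 0.2442 = 0.7326 mol
Q = 0.7326 × 96500 = 70700 C
I = Q / t = 70700 / 303 s = 233 A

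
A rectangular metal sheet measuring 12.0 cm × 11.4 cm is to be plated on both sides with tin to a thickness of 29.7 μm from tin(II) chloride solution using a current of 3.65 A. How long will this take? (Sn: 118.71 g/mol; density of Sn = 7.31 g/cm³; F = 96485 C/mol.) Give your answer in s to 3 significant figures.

2650 s

Plated area = 2 × 12.0 × 11.4 = 273.6 cm²
Volume = 273.6 × 29.7×10⁻⁴ cm = 0.8126 cm³
m(Sn) = 0.8126 × 7.31 = 5.940 g
n(Sn) = 5.940 / 118.71 = 0.05004 mol; n(e⁻) = 2 × 0.05004 = 0.1001 mol
Q = 0.1001 × 96485 = 9658 C
t = 9658 / 3.65 = 2646 s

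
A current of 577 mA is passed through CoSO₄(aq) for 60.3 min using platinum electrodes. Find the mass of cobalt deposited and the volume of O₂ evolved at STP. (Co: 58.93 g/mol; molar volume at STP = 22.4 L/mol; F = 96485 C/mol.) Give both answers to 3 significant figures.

Q = 0.577 × 3618 = 2088 C; n(e⁻) = 2088 / 96485 = 0.02164 mol
Cathode: Co²⁺ + 2e⁻ → Co → n(Co) = 0.02164/2 = 0.01082 mol → 0.638 g
Anode: 2H₂O → O₂ + 4H⁺ + 4e⁻ → n(O₂) = 0.02164/4 = 0.005410 mol → 0.121 L

0.638 g Co; 0.121 L O₂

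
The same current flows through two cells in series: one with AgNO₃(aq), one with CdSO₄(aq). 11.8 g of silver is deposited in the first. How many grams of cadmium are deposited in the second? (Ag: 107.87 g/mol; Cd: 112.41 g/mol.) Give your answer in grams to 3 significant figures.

6.15 g

n(Ag) = 11.8 / 107.87 = 0.1094 mol
Ag⁺ + e⁻ → Ag, so n(e⁻) = 0.1094 mol
The cells are in series, so the same charge (and hence the same n(e⁻) = 0.1094 mol) passes through both.
Cd²⁺ + 2e⁻ → Cd, so n(Cd) = 0.1094 / 2 = 0.05470 mol
m(Cd) = 0.05470 × 112.41 = 6.15 g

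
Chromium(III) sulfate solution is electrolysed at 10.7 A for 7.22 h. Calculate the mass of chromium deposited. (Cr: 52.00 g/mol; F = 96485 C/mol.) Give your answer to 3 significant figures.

50.0 g

Charge passed = 10.7 × 25992 = 2.781×10^5 C
n(e⁻) = 2.781×10^5 / 96485 = 2.882 mol
Cr³⁺ + 3e⁻ → Cr, so n(Cr) = 2.882 / 3 = 0.9607 mol
m = 0.9607 × 52.00 = 50.0 g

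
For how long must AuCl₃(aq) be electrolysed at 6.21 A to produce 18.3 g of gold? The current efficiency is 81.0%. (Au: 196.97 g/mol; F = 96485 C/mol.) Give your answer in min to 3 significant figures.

89.1 min

n(Au) = 18.3 / 196.97 = 0.09291 mol
Au³⁺ + 3e⁻ → Au, so n(e⁻) = 3 × 0.09291 = 0.2787 mol
Q = 0.2787 × 96485 / 0.810 = 33200 C
t = Q / I = 33200 / 6.21 = 5346 s = 89.1 min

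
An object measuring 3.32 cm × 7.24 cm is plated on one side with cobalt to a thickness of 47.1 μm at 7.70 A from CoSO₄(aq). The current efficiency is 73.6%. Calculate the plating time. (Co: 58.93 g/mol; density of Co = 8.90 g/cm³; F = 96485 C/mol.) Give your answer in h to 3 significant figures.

Plated area = 3.32 × 7.24 = 24.04 cm²
Volume = 24.04 × 47.1×10⁻⁴ cm = 0.1132 cm³
m(Co) = 0.1132 × 8.90 = 1.007 g
n(Co) = 1.007 / 58.93 = 0.01709 mol; n(e⁻) = 2 × 0.01709 = 0.03418 mol
Q = 0.03418 × 96485 / 0.736 = 4481 C
t = 4481 / 7.70 = 581.9 s = 0.162 h

0.162 h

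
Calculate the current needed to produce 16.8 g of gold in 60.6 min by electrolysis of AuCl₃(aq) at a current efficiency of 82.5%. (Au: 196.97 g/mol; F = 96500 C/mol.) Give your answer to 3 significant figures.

n(Au) = 16.8 / 196.97 = 0.08529 mol
Au³⁺ + 3e⁻ → Au, so n(e⁻) = 3 × 0.08529 = 0.2559 mol
Q = 0.2559 × 96500 / 0.825 = 29930 C
I = Q / t = 29930 / 3636 s = 8.23 A

8.23 A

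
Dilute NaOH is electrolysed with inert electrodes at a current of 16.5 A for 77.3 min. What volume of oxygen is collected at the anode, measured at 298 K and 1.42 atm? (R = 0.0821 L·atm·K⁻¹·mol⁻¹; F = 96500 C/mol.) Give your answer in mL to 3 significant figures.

3420 mL

Q = 16.5 A × 4638 s = 76530 C
n(e⁻) = Q/F = 76530/96500 = 0.7931 mol
2H₂O → O₂ + 4H⁺ + 4e⁻, so n(O₂) = 0.7931 / 4 = 0.1983 mol
V = nRT/P = 0.1983 × 0.0821 × 298 / 1.42 = 3.417 L
= 3420 mL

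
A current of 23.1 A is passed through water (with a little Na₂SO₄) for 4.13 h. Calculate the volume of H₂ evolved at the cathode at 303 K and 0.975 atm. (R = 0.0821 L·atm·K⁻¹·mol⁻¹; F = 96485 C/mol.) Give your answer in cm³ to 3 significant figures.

Charge passed = 23.1 × 14868 = 3.435×10^5 C
Moles of electrons = 3.435×10^5 / 96485 = 3.560 mol
2H⁺ + 2e⁻ → H₂, so n(H₂) = 3.560 / 2 = 1.780 mol
V = nRT/P = 1.780 × 0.0821 × 303 / 0.975 = 45.42 L
= 45400 cm³

45400 cm³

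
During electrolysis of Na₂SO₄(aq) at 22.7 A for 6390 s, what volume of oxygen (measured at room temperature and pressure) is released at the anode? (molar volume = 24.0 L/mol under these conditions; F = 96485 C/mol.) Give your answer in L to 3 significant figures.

9.02 L

Q = 22.7 A × 6390 s = 1.451×10^5 C
n(e⁻) = Q/F = 1.451×10^5/96485 = 1.504 mol
2H₂O → O₂ + 4H⁺ + 4e⁻, so n(O₂) = 1.504 / 4 = 0.3760 mol
V = 0.3760 × 24.0 = 9.024 L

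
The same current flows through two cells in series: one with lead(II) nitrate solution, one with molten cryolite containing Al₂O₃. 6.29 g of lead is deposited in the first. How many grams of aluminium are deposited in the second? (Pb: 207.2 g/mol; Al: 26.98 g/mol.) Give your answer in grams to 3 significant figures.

n(Pb) = 6.29 / 207.2 = 0.03036 mol
Pb²⁺ + 2e⁻ → Pb, so n(e⁻) = 2 × 0.03036 = 0.06072 mol
The cells are in series, so the same charge (and hence the same n(e⁻) = 0.06072 mol) passes through both.
Al³⁺ + 3e⁻ → Al, so n(Al) = 0.06072 / 3 = 0.02024 mol
m(Al) = 0.02024 × 26.98 = 0.546 g

0.546 g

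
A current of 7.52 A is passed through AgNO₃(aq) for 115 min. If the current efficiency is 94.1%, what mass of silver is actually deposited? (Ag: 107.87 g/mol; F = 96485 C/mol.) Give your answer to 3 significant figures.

54.6 g

Q = 7.52 × 6900 = 51890 C
n(e⁻) = 51890 / 96485 = 0.5378 mol
Ag⁺ + e⁻ → Ag, so theoretical m(Ag) = 0.5378 × 107.87 = 58.01 g
Actual mass = 94.1% × 58.01 = 54.6 g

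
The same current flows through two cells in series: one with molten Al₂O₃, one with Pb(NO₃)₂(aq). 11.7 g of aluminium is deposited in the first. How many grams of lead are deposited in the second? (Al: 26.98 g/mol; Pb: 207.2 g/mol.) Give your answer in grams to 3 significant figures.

135 g

n(Al) = 11.7 / 26.98 = 0.4337 mol
Al³⁺ + 3e⁻ → Al, so n(e⁻) = 3 × 0.4337 = 1.301 mol
The cells are in series, so the same charge (and hence the same n(e⁻) = 1.301 mol) passes through both.
Pb²⁺ + 2e⁻ → Pb, so n(Pb) = 1.301 / 2 = 0.6505 mol
m(Pb) = 0.6505 × 207.2 = 135 g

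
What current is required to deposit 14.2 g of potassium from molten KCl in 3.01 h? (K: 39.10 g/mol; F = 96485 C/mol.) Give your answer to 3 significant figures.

n(K) = 14.2 / 39.10 = 0.3632 mol
K⁺ + e⁻ → K, so n(e⁻) = 0.3632 mol
Q = 0.3632 × 96485 = 35040 C
I = Q / t = 35040 / 10836 s = 3.23 A

3.23 A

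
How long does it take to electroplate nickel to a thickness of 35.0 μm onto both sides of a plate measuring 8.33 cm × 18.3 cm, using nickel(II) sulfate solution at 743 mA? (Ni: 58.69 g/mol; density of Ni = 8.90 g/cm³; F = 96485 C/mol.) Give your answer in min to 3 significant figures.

700 min

Plated area = 2 × 8.33 × 18.3 = 304.9 cm²
Volume = 304.9 × 35.0×10⁻⁴ cm = 1.067 cm³
m(Ni) = 1.067 × 8.90 = 9.496 g
n(Ni) = 9.496 / 58.69 = 0.1618 mol; n(e⁻) = 2 × 0.1618 = 0.3236 mol
Q = 0.3236 × 96485 = 31220 C
t = 31220 / 0.743 = 42020 s = 700 min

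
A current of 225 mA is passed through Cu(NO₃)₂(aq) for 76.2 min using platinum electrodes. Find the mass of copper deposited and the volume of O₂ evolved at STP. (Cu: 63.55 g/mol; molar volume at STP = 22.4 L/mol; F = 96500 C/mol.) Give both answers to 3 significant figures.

Q = 0.225 × 4572 = 1029 C; n(e⁻) = 1029 / 96500 = 0.01066 mol
Cathode: Cu²⁺ + 2e⁻ → Cu → n(Cu) = 0.01066/2 = 0.005330 mol → 0.339 g
Anode: 2H₂O → O₂ + 4H⁺ + 4e⁻ → n(O₂) = 0.01066/4 = 0.002665 mol → 0.0597 L

0.339 g Cu; 0.0597 L O₂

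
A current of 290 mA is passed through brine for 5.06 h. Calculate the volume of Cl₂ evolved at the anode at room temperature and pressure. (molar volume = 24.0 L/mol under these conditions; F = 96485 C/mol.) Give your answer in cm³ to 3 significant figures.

657 cm³

Q = It = 0.290 × 18216 = 5283 C
n(e⁻) = Q/F = 5283/96485 = 0.05475 mol
2Cl⁻ → Cl₂ + 2e⁻, so n(Cl₂) = 0.05475 / 2 = 0.02738 mol
V = 0.02738 × 24.0 = 0.6571 L
= 657 cm³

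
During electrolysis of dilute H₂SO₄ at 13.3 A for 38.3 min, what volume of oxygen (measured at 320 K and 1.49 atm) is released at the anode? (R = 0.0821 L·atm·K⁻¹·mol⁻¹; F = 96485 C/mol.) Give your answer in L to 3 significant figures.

Q = 13.3 A × 2298 s = 30560 C
n(e⁻) = Q/F = 30560/96485 = 0.3167 mol
2H₂O → O₂ + 4H⁺ + 4e⁻, so n(O₂) = 0.3167 / 4 = 0.07918 mol
V = nRT/P = 0.07918 × 0.0821 × 320 / 1.49 = 1.396 L

1.40 L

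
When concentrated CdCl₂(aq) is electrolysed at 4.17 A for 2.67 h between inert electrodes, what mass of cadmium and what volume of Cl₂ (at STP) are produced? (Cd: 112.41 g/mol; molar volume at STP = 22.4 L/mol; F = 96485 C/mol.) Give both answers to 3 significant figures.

23.3 g Cd; 4.65 L Cl₂

Q = 4.17 × 9612 = 40080 C; n(e⁻) = 40080 / 96485 = 0.4154 mol
Cathode: Cd²⁺ + 2e⁻ → Cd → n(Cd) = 0.4154/2 = 0.2077 mol → 23.3 g
Anode: 2Cl⁻ → Cl₂ + 2e⁻ → n(Cl₂) = 0.4154/2 = 0.2077 mol → 4.65 L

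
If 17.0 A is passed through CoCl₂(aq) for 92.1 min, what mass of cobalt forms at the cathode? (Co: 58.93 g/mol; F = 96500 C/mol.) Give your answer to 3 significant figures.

28.7 g

Q = It = 17.0 × 5526 = 93940 C
n(e⁻) = Q/F = 93940/96500 = 0.9735 mol
Co²⁺ + 2e⁻ → Co, so n(Co) = 0.9735 / 2 = 0.4868 mol
m = 0.4868 × 58.93 = 28.7 g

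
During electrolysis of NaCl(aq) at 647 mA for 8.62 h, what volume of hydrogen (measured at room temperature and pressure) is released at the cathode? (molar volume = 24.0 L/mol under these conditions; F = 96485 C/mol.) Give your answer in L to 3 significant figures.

Q = 0.647 A × 31032 s = 20080 C
Moles of electrons = 20080 / 96485 = 0.2081 mol
2H⁺ + 2e⁻ → H₂, so n(H₂) = 0.2081 / 2 = 0.1041 mol
V = 0.1041 × 24.0 = 2.498 L

2.50 L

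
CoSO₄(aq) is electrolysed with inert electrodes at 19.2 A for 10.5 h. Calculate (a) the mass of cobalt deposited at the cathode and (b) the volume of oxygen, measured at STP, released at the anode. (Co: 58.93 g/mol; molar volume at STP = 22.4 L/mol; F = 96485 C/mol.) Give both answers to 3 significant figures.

Q = 19.2 × 37800 = 7.258×10^5 C; n(e⁻) = 7.258×10^5 / 96485 = 7.522 mol
Cathode: Co²⁺ + 2e⁻ → Co → n(Co) = 7.522/2 = 3.761 mol → 222 g
Anode: 2H₂O → O₂ + 4H⁺ + 4e⁻ → n(O₂) = 7.522/4 = 1.881 mol → 42.1 L

222 g Co; 42.1 L O₂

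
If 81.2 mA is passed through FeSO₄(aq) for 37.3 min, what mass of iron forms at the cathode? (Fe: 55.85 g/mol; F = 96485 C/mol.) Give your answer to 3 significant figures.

0.0526 g

Charge passed = 0.0812 × 2238 = 181.7 C
n(e⁻) = 181.7 / 96485 = 0.001883 mol
Fe²⁺ + 2e⁻ → Fe, so n(Fe) = 0.001883 / 2 = 9.415×10^-4 mol
m = 9.415×10^-4 × 55.85 = 0.0526 g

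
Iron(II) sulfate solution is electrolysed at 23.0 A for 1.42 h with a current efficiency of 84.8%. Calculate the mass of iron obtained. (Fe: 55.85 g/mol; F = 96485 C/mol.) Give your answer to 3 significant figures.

28.9 g

Q = 23.0 × 5112 = 1.176×10^5 C
n(e⁻) = 1.176×10^5 / 96485 = 1.219 mol
Fe²⁺ + 2e⁻ → Fe, so theoretical m(Fe) = 0.6095 × 55.85 = 34.04 g
Actual mass = 84.8% × 34.04 = 28.9 g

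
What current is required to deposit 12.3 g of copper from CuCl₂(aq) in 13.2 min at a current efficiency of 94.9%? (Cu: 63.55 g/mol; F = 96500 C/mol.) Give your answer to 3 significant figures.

49.7 A

n(Cu) = 12.3 / 63.55 = 0.1935 mol
Cu²⁺ + 2e⁻ → Cu, so n(e⁻) = 2 × 0.1935 = 0.3870 mol
Q = 0.3870 × 96500 / 0.949 = 39350 C
I = Q / t = 39350 / 792 s = 49.7 A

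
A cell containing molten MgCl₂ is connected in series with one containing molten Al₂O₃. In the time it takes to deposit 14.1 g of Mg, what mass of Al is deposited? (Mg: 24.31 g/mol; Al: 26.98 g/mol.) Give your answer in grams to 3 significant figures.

n(Mg) = 14.1 / 24.31 = 0.5800 mol
Mg²⁺ + 2e⁻ → Mg, so n(e⁻) = 2 × 0.5800 = 1.160 mol
Same current for the same time ⇒ same n(e⁻) = 1.160 mol in both cells.
Al³⁺ + 3e⁻ → Al, so n(Al) = 1.160 / 3 = 0.3867 mol
m(Al) = 0.3867 × 26.98 = 10.4 g

10.4 g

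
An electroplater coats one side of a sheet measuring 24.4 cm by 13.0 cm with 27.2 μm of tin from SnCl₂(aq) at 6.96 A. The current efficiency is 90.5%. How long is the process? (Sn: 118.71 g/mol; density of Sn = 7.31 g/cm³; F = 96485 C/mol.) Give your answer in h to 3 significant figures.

0.452 h

Plated area = 24.4 × 13.0 = 317.2 cm²
Volume = 317.2 × 27.2×10⁻⁴ cm = 0.8628 cm³
m(Sn) = 0.8628 × 7.31 = 6.307 g
n(Sn) = 6.307 / 118.71 = 0.05313 mol; n(e⁻) = 2 × 0.05313 = 0.1063 mol
Q = 0.1063 × 96485 / 0.905 = 11330 C
t = 11330 / 6.96 = 1628 s = 0.452 h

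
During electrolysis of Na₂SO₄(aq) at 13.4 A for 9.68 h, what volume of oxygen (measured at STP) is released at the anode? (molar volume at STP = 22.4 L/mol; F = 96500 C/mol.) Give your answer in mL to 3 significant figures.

Q = It = 13.4 × 34848 = 4.670×10^5 C
Moles of electrons = 4.670×10^5 / 96500 = 4.839 mol
2H₂O → O₂ + 4H⁺ + 4e⁻, so n(O₂) = 4.839 / 4 = 1.210 mol
V = 1.210 × 22.4 = 27.10 L
= 27100 mL

27100 mL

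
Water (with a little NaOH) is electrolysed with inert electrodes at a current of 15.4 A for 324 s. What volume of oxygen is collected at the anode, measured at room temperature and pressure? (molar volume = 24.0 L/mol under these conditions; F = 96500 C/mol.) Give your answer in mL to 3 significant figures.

310 mL

Q = It = 15.4 × 324 = 4990 C
Moles of electrons = 4990 / 96500 = 0.05171 mol
2H₂O → O₂ + 4H⁺ + 4e⁻, so n(O₂) = 0.05171 / 4 = 0.01293 mol
V = 0.01293 × 24.0 = 0.3103 L
= 310 mL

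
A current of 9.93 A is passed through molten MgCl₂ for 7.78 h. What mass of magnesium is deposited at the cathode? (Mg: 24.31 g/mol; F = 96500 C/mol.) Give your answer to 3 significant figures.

Q = It = 9.93 × 28008 = 2.781×10^5 C
Moles of electrons = 2.781×10^5 / 96500 = 2.882 mol
Mg²⁺ + 2e⁻ → Mg, so n(Mg) = 2.882 / 2 = 1.441 mol
m = 1.441 × 24.31 = 35.0 g

35.0 g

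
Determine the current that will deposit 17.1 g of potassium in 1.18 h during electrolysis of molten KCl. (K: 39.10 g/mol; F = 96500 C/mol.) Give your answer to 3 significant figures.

9.93 A

n(K) = 17.1 / 39.10 = 0.4373 mol
K⁺ + e⁻ → K, so n(e⁻) = 0.4373 mol
Q = 0.4373 × 96500 = 42200 C
I = Q / t = 42200 / 4248 s = 9.93 A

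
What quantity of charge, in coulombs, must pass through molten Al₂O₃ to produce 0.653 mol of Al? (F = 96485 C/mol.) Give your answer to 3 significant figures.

1.89×10^5 C

Al³⁺ + 3e⁻ → Al, so n(e⁻) = 3 × 0.653 = 1.959 mol
Q = 1.959 × 96485 = 1.890×10^5 C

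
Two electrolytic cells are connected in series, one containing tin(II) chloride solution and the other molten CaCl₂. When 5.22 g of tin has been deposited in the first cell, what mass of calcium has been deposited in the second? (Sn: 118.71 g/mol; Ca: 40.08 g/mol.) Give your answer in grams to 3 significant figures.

n(Sn) = 5.22 / 118.71 = 0.04397 mol
Sn²⁺ + 2e⁻ → Sn, so n(e⁻) = 2 × 0.04397 = 0.08794 mol
In series, the same 0.08794 mol of electrons flows through the second cell.
Ca²⁺ + 2e⁻ → Ca, so n(Ca) = 0.08794 / 2 = 0.04397 mol
m(Ca) = 0.04397 × 40.08 = 1.76 g

1.76 g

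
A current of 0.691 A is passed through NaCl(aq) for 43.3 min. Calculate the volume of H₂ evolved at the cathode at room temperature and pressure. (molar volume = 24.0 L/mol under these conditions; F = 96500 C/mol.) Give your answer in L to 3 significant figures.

Charge passed = 0.691 × 2598 = 1795 C
n(e⁻) = 1795 / 96500 = 0.01860 mol
2H⁺ + 2e⁻ → H₂, so n(H₂) = 0.01860 / 2 = 0.009300 mol
V = 0.009300 × 24.0 = 0.2232 L

0.223 L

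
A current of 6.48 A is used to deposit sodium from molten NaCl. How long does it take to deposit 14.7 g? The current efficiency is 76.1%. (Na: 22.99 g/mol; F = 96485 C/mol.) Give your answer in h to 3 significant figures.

n(Na) = 14.7 / 22.99 = 0.6394 mol
Na⁺ + e⁻ → Na, so n(e⁻) = 0.6394 mol
Q = 0.6394 × 96485 / 0.761 = 81070 C
t = Q / I = 81070 / 6.48 = 12510 s = 3.48 h

3.48 h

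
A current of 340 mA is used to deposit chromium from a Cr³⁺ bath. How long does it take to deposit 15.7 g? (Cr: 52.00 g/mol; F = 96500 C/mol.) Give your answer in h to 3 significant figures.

71.4 h

n(Cr) = 15.7 / 52.00 = 0.3019 mol
Cr³⁺ + 3e⁻ → Cr, so n(e⁻) = 3 × 0.3019 = 0.9057 mol
Q = 0.9057 × 96500 = 87400 C
t = Q / I = 87400 / 0.340 = 2.571×10^5 s = 71.4 h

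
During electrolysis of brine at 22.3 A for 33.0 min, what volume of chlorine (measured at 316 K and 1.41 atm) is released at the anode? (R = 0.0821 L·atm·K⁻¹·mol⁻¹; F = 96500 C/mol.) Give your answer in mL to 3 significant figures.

4210 mL

Q = 22.3 A × 1980 s = 44150 C
n(e⁻) = Q/F = 44150/96500 = 0.4575 mol
2Cl⁻ → Cl₂ + 2e⁻, so n(Cl₂) = 0.4575 / 2 = 0.2288 mol
V = nRT/P = 0.2288 × 0.0821 × 316 / 1.41 = 4.210 L
= 4210 mL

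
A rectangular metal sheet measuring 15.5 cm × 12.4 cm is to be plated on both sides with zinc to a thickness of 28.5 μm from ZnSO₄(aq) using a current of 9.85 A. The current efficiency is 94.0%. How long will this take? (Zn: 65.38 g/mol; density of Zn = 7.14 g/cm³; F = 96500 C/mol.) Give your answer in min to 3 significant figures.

Plated area = 2 × 15.5 × 12.4 = 384.4 cm²
Volume = 384.4 × 28.5×10⁻⁴ cm = 1.096 cm³
m(Zn) = 1.096 × 7.14 = 7.825 g
n(Zn) = 7.825 / 65.38 = 0.1197 mol; n(e⁻) = 2 × 0.1197 = 0.2394 mol
Q = 0.2394 × 96500 / 0.940 = 24580 C
t = 24580 / 9.85 = 2495 s = 41.6 min

41.6 min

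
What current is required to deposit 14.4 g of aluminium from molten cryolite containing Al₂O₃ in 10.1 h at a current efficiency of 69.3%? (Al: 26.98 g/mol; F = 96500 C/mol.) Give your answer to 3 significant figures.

6.13 A

n(Al) = 14.4 / 26.98 = 0.5337 mol
Al³⁺ + 3e⁻ → Al, so n(e⁻) = 3 × 0.5337 = 1.601 mol
Q = 1.601 × 96500 / 0.693 = 2.229×10^5 C
I = Q / t = 2.229×10^5 / 36360 s = 6.13 A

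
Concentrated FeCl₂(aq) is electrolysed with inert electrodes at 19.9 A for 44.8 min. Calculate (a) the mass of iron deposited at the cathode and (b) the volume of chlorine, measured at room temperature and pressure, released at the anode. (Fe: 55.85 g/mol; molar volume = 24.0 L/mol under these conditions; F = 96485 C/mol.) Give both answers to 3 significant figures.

Q = 19.9 × 2688 = 53490 C; n(e⁻) = 53490 / 96485 = 0.5544 mol
Cathode: Fe²⁺ + 2e⁻ → Fe → n(Fe) = 0.5544/2 = 0.2772 mol → 15.5 g
Anode: 2Cl⁻ → Cl₂ + 2e⁻ → n(Cl₂) = 0.5544/2 = 0.2772 mol → 6.65 L

15.5 g Fe; 6.65 L Cl₂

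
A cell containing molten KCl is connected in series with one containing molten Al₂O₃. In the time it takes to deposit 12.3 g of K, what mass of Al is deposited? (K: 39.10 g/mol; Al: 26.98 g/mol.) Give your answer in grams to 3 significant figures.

n(K) = 12.3 / 39.10 = 0.3146 mol
K⁺ + e⁻ → K, so n(e⁻) = 0.3146 mol
Same current for the same time ⇒ same n(e⁻) = 0.3146 mol in both cells.
Al³⁺ + 3e⁻ → Al, so n(Al) = 0.3146 / 3 = 0.1049 mol
m(Al) = 0.1049 × 26.98 = 2.83 g

2.83 g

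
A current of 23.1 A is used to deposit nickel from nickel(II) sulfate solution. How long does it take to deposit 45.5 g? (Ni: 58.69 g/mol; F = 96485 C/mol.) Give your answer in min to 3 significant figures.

108 min

n(Ni) = 45.5 / 58.69 = 0.7753 mol
Ni²⁺ + 2e⁻ → Ni, so n(e⁻) = 2 × 0.7753 = 1.551 mol
Q = 1.551 × 96485 = 1.496×10^5 C
t = Q / I = 1.496×10^5 / 23.1 = 6476 s = 108 min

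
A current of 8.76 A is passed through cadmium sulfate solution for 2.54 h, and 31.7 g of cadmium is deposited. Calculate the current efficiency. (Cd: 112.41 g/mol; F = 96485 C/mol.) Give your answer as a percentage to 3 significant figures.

Q = 8.76 × 9144 = 80100 C
n(e⁻) = 80100 / 96485 = 0.8302 mol
Cd²⁺ + 2e⁻ → Cd, so theoretical n(Cd) = 0.4151 mol → 46.66 g
Efficiency = 31.7 / 46.66 = 0.6794 = 67.9%

67.9%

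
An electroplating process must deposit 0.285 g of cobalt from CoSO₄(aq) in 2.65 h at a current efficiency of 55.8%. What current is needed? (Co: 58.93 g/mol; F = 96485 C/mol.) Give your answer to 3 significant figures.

0.175 A

n(Co) = 0.285 / 58.93 = 0.004836 mol
Co²⁺ + 2e⁻ → Co, so n(e⁻) = 2 × 0.004836 = 0.009672 mol
Q = 0.009672 × 96485 / 0.558 = 1672 C
I = Q / t = 1672 / 9540 s = 0.175 A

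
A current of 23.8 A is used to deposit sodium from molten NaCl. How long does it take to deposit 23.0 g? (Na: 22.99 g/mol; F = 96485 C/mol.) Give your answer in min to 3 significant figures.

n(Na) = 23.0 / 22.99 = 1.000 mol
Na⁺ + e⁻ → Na, so n(e⁻) = 1.000 mol
Q = 1.000 × 96485 = 96490 C
t = Q / I = 96490 / 23.8 = 4054 s = 67.6 min

67.6 min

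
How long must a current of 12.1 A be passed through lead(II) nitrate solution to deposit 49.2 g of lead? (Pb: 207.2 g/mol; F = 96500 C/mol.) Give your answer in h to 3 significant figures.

n(Pb) = 49.2 / 207.2 = 0.2375 mol
Pb²⁺ + 2e⁻ → Pb, so n(e⁻) = 2 × 0.2375 = 0.4750 mol
Q = 0.4750 × 96500 = 45840 C
t = Q / I = 45840 / 12.1 = 3788 s = 1.05 h

1.05 h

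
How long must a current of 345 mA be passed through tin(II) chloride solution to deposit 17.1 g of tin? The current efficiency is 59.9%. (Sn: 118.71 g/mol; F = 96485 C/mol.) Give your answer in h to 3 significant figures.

37.4 h

n(Sn) = 17.1 / 118.71 = 0.1440 mol
Sn²⁺ + 2e⁻ → Sn, so n(e⁻) = 2 × 0.1440 = 0.2880 mol
Q = 0.2880 × 96485 / 0.599 = 46390 C
t = Q / I = 46390 / 0.345 = 1.345×10^5 s = 37.4 h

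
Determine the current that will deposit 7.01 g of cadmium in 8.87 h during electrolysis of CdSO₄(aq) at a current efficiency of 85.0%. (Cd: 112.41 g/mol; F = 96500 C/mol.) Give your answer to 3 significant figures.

0.443 A

n(Cd) = 7.01 / 112.41 = 0.06236 mol
Cd²⁺ + 2e⁻ → Cd, so n(e⁻) = 2 × 0.06236 = 0.1247 mol
Q = 0.1247 × 96500 / 0.850 = 14160 C
I = Q / t = 14160 / 31932 s = 0.443 A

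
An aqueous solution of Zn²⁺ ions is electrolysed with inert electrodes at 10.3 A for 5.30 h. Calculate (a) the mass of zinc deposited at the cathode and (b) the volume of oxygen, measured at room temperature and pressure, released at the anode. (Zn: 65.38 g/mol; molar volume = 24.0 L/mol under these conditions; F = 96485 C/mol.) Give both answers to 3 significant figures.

Q = 10.3 × 19080 = 1.965×10^5 C; n(e⁻) = 1.965×10^5 / 96485 = 2.037 mol
Cathode: Zn²⁺ + 2e⁻ → Zn → n(Zn) = 2.037/2 = 1.019 mol → 66.6 g
Anode: 2H₂O → O₂ + 4H⁺ + 4e⁻ → n(O₂) = 2.037/4 = 0.5093 mol → 12.2 L

66.6 g Zn; 12.2 L O₂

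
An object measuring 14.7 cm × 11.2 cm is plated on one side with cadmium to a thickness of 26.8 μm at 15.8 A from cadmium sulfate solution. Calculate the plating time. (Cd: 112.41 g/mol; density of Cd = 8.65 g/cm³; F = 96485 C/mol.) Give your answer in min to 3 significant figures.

Plated area = 14.7 × 11.2 = 164.6 cm²
Volume = 164.6 × 26.8×10⁻⁴ cm = 0.4411 cm³
m(Cd) = 0.4411 × 8.65 = 3.816 g
n(Cd) = 3.816 / 112.41 = 0.03395 mol; n(e⁻) = 2 × 0.03395 = 0.06790 mol
Q = 0.06790 × 96485 = 6551 C
t = 6551 / 15.8 = 414.6 s = 6.91 min

6.91 min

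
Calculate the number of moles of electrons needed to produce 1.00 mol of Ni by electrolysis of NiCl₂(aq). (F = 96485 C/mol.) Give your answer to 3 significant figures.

2.00 mol

Ni²⁺ + 2e⁻ → Ni, so n(e⁻) = 2 × 1.00 = 2.000 mol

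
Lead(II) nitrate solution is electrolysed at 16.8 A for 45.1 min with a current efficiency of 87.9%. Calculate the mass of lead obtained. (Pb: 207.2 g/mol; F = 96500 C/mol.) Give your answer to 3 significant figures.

42.9 g

Q = 16.8 × 2706 = 45460 C
n(e⁻) = 45460 / 96500 = 0.4711 mol
Pb²⁺ + 2e⁻ → Pb, so theoretical m(Pb) = 0.2356 × 207.2 = 48.82 g
Actual mass = 87.9% × 48.82 = 42.9 g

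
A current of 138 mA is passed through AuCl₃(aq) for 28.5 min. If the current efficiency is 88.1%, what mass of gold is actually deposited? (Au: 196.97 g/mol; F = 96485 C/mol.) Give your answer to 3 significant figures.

0.141 g

Q = 0.138 × 1710 = 236.0 C
n(e⁻) = 236.0 / 96485 = 0.002446 mol
Au³⁺ + 3e⁻ → Au, so theoretical m(Au) = 8.153×10^-4 × 196.97 = 0.1606 g
Actual mass = 88.1% × 0.1606 = 0.141 g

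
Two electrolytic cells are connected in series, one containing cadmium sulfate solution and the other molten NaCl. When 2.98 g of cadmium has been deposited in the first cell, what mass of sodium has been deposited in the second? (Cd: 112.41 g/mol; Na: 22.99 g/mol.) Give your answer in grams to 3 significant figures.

1.22 g

n(Cd) = 2.98 / 112.41 = 0.02651 mol
Cd²⁺ + 2e⁻ → Cd, so n(e⁻) = 2 × 0.02651 = 0.05302 mol
The cells are in series, so the same charge (and hence the same n(e⁻) = 0.05302 mol) passes through both.
Na⁺ + e⁻ → Na, so n(Na) = 0.05302 mol
m(Na) = 0.05302 × 22.99 = 1.22 g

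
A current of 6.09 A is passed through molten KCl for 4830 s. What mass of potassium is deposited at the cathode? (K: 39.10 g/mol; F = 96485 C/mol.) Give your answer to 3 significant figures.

Q = 6.09 A × 4830 s = 29410 C
n(e⁻) = Q/F = 29410/96485 = 0.3048 mol
K⁺ + e⁻ → K, so n(K) = 0.3048 mol
m = 0.3048 × 39.10 = 11.9 g

11.9 g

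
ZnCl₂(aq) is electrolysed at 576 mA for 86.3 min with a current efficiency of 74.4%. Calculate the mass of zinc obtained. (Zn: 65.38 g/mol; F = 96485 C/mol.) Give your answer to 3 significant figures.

0.752 g

Q = 0.576 × 5178 = 2983 C
n(e⁻) = 2983 / 96485 = 0.03092 mol
Zn²⁺ + 2e⁻ → Zn, so theoretical m(Zn) = 0.01546 × 65.38 = 1.011 g
Actual mass = 74.4% × 1.011 = 0.752 g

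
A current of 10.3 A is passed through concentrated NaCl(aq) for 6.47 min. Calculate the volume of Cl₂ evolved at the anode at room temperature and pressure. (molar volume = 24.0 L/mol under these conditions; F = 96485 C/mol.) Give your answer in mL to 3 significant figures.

497 mL

Q = 10.3 A × 388.2 s = 3998 C
Moles of electrons = 3998 / 96485 = 0.04144 mol
2Cl⁻ → Cl₂ + 2e⁻, so n(Cl₂) = 0.04144 / 2 = 0.02072 mol
V = 0.02072 × 24.0 = 0.4973 L
= 497 mL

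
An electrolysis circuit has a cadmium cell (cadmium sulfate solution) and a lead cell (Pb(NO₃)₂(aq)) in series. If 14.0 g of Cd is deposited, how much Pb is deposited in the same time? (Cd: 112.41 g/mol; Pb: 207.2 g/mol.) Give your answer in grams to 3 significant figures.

n(Cd) = 14.0 / 112.41 = 0.1245 mol
Cd²⁺ + 2e⁻ → Cd, so n(e⁻) = 2 × 0.1245 = 0.2490 mol
In series, the same 0.2490 mol of electrons flows through the second cell.
Pb²⁺ + 2e⁻ → Pb, so n(Pb) = 0.2490 / 2 = 0.1245 mol
m(Pb) = 0.1245 × 207.2 = 25.8 g

25.8 g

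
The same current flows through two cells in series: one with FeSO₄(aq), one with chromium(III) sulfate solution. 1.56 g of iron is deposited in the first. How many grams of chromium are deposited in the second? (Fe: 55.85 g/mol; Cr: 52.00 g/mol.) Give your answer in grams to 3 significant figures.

0.968 g

n(Fe) = 1.56 / 55.85 = 0.02793 mol
Fe²⁺ + 2e⁻ → Fe, so n(e⁻) = 2 × 0.02793 = 0.05586 mol
Since the cells are in series, n(e⁻) in the Cr cell is also 0.05586 mol.
Cr³⁺ + 3e⁻ → Cr, so n(Cr) = 0.05586 / 3 = 0.01862 mol
m(Cr) = 0.01862 × 52.00 = 0.968 g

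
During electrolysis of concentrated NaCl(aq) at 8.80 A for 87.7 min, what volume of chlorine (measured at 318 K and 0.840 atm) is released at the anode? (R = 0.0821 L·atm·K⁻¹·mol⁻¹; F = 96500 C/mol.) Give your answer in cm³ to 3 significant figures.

Charge passed = 8.80 × 5262 = 46310 C
n(e⁻) = Q/F = 46310/96500 = 0.4799 mol
2Cl⁻ → Cl₂ + 2e⁻, so n(Cl₂) = 0.4799 / 2 = 0.2400 mol
V = nRT/P = 0.2400 × 0.0821 × 318 / 0.840 = 7.459 L
= 7460 cm³

7460 cm³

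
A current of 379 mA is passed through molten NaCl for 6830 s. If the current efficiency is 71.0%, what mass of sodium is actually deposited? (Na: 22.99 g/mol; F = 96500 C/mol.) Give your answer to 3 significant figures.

0.438 g

Q = 0.379 × 6830 = 2589 C
n(e⁻) = 2589 / 96500 = 0.02683 mol
Na⁺ + e⁻ → Na, so theoretical m(Na) = 0.02683 × 22.99 = 0.6168 g
Actual mass = 71.0% × 0.6168 = 0.438 g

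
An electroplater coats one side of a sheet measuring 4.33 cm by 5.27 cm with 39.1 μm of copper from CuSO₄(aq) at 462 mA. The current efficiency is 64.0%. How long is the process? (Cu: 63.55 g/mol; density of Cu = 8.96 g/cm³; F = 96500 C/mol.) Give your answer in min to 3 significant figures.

137 min

Plated area = 4.33 × 5.27 = 22.82 cm²
Volume = 22.82 × 39.1×10⁻⁴ cm = 0.08923 cm³
m(Cu) = 0.08923 × 8.96 = 0.7995 g
n(Cu) = 0.7995 / 63.55 = 0.01258 mol; n(e⁻) = 2 × 0.01258 = 0.02516 mol
Q = 0.02516 × 96500 / 0.640 = 3794 C
t = 3794 / 0.462 = 8212 s = 137 min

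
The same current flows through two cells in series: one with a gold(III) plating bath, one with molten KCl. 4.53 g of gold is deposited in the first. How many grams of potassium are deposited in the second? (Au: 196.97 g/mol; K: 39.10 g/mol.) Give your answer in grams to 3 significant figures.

n(Au) = 4.53 / 196.97 = 0.02300 mol
Au³⁺ + 3e⁻ → Au, so n(e⁻) = 3 × 0.02300 = 0.06900 mol
In series, the same 0.06900 mol of electrons flows through the second cell.
K⁺ + e⁻ → K, so n(K) = 0.06900 mol
m(K) = 0.06900 × 39.10 = 2.70 g

2.70 g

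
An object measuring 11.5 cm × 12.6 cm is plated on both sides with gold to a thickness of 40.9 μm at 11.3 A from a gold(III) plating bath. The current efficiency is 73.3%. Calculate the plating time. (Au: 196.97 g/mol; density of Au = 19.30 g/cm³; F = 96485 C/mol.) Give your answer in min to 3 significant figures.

67.6 min

Plated area = 2 × 11.5 × 12.6 = 289.8 cm²
Volume = 289.8 × 40.9×10⁻⁴ cm = 1.185 cm³
m(Au) = 1.185 × 19.30 = 22.87 g
n(Au) = 22.87 / 196.97 = 0.1161 mol; n(e⁻) = 3 × 0.1161 = 0.3483 mol
Q = 0.3483 × 96485 / 0.733 = 45850 C
t = 45850 / 11.3 = 4058 s = 67.6 min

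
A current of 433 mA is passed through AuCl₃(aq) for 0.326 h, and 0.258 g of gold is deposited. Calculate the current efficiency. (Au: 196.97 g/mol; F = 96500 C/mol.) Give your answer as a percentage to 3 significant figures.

74.6%

Q = 0.433 × 1173.6 = 508.2 C
n(e⁻) = 508.2 / 96500 = 0.005266 mol
Au³⁺ + 3e⁻ → Au, so theoretical n(Au) = 0.001755 mol → 0.3457 g
Efficiency = 0.258 / 0.3457 = 0.7463 = 74.6%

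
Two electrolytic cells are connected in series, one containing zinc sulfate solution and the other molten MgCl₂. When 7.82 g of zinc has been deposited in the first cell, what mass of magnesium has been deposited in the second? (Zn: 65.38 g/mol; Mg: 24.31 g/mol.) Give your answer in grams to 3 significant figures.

n(Zn) = 7.82 / 65.38 = 0.1196 mol
Zn²⁺ + 2e⁻ → Zn, so n(e⁻) = 2 × 0.1196 = 0.2392 mol
Since the cells are in series, n(e⁻) in the Mg cell is also 0.2392 mol.
Mg²⁺ + 2e⁻ → Mg, so n(Mg) = 0.2392 / 2 = 0.1196 mol
m(Mg) = 0.1196 × 24.31 = 2.91 g

2.91 g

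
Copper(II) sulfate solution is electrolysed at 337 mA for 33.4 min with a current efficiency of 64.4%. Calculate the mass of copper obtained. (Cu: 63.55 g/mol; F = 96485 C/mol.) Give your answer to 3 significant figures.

0.143 g

Q = 0.337 × 2004 = 675.3 C
n(e⁻) = 675.3 / 96485 = 0.006999 mol
Cu²⁺ + 2e⁻ → Cu, so theoretical m(Cu) = 0.003500 × 63.55 = 0.2224 g
Actual mass = 64.4% × 0.2224 = 0.143 g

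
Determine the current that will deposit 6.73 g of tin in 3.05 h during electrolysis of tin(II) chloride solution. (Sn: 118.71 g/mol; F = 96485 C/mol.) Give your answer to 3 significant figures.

n(Sn) = 6.73 / 118.71 = 0.05669 mol
Sn²⁺ + 2e⁻ → Sn, so n(e⁻) = 2 × 0.05669 = 0.1134 mol
Q = 0.1134 × 96485 = 10940 C
I = Q / t = 10940 / 10980 s = 0.996 A

0.996 A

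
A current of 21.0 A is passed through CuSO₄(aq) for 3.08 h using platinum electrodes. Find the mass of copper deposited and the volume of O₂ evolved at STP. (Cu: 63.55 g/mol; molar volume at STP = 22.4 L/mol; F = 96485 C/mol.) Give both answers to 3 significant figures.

76.7 g Cu; 13.5 L O₂

Q = 21.0 × 11088 = 2.328×10^5 C; n(e⁻) = 2.328×10^5 / 96485 = 2.413 mol
Cathode: Cu²⁺ + 2e⁻ → Cu → n(Cu) = 2.413/2 = 1.207 mol → 76.7 g
Anode: 2H₂O → O₂ + 4H⁺ + 4e⁻ → n(O₂) = 2.413/4 = 0.6033 mol → 13.5 L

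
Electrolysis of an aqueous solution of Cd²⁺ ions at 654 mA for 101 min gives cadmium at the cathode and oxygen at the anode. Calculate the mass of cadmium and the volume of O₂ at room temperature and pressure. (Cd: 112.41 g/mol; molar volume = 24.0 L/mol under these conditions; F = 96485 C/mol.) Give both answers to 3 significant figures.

2.31 g Cd; 0.246 L O₂

Q = 0.654 × 6060 = 3963 C; n(e⁻) = 3963 / 96485 = 0.04107 mol
Cathode: Cd²⁺ + 2e⁻ → Cd → n(Cd) = 0.04107/2 = 0.02054 mol → 2.31 g
Anode: 2H₂O → O₂ + 4H⁺ + 4e⁻ → n(O₂) = 0.04107/4 = 0.01027 mol → 0.246 L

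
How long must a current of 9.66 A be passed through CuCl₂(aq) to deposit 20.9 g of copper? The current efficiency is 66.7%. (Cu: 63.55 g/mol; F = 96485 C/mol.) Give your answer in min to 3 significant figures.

164 min

n(Cu) = 20.9 / 63.55 = 0.3289 mol
Cu²⁺ + 2e⁻ → Cu, so n(e⁻) = 2 × 0.3289 = 0.6578 mol
Q = 0.6578 × 96485 / 0.667 = 95150 C
t = Q / I = 95150 / 9.66 = 9850 s = 164 min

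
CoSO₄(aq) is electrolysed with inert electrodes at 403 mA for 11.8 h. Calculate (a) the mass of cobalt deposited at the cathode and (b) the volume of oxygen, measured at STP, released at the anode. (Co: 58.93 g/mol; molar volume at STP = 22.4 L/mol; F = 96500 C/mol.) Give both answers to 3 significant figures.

Q = 0.403 × 42480 = 17120 C; n(e⁻) = 17120 / 96500 = 0.1774 mol
Cathode: Co²⁺ + 2e⁻ → Co → n(Co) = 0.1774/2 = 0.08870 mol → 5.23 g
Anode: 2H₂O → O₂ + 4H⁺ + 4e⁻ → n(O₂) = 0.1774/4 = 0.04435 mol → 0.993 L

5.23 g Co; 0.993 L O₂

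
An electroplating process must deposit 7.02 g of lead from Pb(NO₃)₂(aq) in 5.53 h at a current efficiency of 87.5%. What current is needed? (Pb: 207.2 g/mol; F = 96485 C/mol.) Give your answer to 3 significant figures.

n(Pb) = 7.02 / 207.2 = 0.03388 mol
Pb²⁺ + 2e⁻ → Pb, so n(e⁻) = 2 × 0.03388 = 0.06776 mol
Q = 0.06776 × 96485 / 0.875 = 7472 C
I = Q / t = 7472 / 19908 s = 0.375 A

0.375 A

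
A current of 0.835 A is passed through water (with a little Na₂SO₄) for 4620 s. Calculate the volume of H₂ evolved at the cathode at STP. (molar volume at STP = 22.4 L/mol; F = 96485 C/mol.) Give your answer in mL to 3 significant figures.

448 mL

Q = 0.835 A × 4620 s = 3858 C
n(e⁻) = Q/F = 3858/96485 = 0.03999 mol
2H⁺ + 2e⁻ → H₂, so n(H₂) = 0.03999 / 2 = 0.02000 mol
V = 0.02000 × 22.4 = 0.4480 L
= 448 mL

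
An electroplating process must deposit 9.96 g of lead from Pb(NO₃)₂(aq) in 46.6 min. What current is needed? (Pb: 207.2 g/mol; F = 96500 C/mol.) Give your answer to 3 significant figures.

n(Pb) = 9.96 / 207.2 = 0.04807 mol
Pb²⁺ + 2e⁻ → Pb, so n(e⁻) = 2 × 0.04807 = 0.09614 mol
Q = 0.09614 × 96500 = 9278 C
I = Q / t = 9278 / 2796 s = 3.32 A

3.32 A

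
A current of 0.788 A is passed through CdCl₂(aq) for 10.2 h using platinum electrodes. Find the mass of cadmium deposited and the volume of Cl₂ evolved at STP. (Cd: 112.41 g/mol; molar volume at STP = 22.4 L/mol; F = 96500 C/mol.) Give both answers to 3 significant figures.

Q = 0.788 × 36720 = 28940 C; n(e⁻) = 28940 / 96500 = 0.2999 mol
Cathode: Cd²⁺ + 2e⁻ → Cd → n(Cd) = 0.2999/2 = 0.1500 mol → 16.9 g
Anode: 2Cl⁻ → Cl₂ + 2e⁻ → n(Cl₂) = 0.2999/2 = 0.1500 mol → 3.36 L

16.9 g Cd; 3.36 L Cl₂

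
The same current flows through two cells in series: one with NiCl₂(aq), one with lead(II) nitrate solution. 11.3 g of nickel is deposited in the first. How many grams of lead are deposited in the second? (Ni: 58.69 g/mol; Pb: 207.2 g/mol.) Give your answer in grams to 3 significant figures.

39.9 g

n(Ni) = 11.3 / 58.69 = 0.1925 mol
Ni²⁺ + 2e⁻ → Ni, so n(e⁻) = 2 × 0.1925 = 0.3850 mol
Same current for the same time ⇒ same n(e⁻) = 0.3850 mol in both cells.
Pb²⁺ + 2e⁻ → Pb, so n(Pb) = 0.3850 / 2 = 0.1925 mol
m(Pb) = 0.1925 × 207.2 = 39.9 g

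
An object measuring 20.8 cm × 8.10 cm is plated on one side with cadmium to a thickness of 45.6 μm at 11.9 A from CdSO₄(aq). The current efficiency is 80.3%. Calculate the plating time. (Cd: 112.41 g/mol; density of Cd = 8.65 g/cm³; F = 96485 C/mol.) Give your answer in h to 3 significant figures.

0.332 h

Plated area = 20.8 × 8.10 = 168.5 cm²
Volume = 168.5 × 45.6×10⁻⁴ cm = 0.7684 cm³
m(Cd) = 0.7684 × 8.65 = 6.647 g
n(Cd) = 6.647 / 112.41 = 0.05913 mol; n(e⁻) = 2 × 0.05913 = 0.1183 mol
Q = 0.1183 × 96485 / 0.803 = 14210 C
t = 14210 / 11.9 = 1194 s = 0.332 h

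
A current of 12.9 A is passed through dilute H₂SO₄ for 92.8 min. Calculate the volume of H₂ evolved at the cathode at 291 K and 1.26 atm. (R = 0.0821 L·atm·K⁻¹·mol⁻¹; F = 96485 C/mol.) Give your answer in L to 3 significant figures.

Charge passed = 12.9 × 5568 = 71830 C
n(e⁻) = Q/F = 71830/96485 = 0.7445 mol
2H⁺ + 2e⁻ → H₂, so n(H₂) = 0.7445 / 2 = 0.3723 mol
V = nRT/P = 0.3723 × 0.0821 × 291 / 1.26 = 7.059 L

7.06 L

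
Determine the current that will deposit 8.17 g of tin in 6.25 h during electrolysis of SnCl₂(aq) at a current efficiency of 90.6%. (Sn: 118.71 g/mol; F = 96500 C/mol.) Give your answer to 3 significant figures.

n(Sn) = 8.17 / 118.71 = 0.06882 mol
Sn²⁺ + 2e⁻ → Sn, so n(e⁻) = 2 × 0.06882 = 0.1376 mol
Q = 0.1376 × 96500 / 0.906 = 14660 C
I = Q / t = 14660 / 22500 s = 0.652 A

0.652 A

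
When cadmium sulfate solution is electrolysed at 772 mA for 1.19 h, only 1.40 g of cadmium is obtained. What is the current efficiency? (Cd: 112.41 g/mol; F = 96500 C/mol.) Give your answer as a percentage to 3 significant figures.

Q = 0.772 × 4284 = 3307 C
n(e⁻) = 3307 / 96500 = 0.03427 mol
Cd²⁺ + 2e⁻ → Cd, so theoretical n(Cd) = 0.01714 mol → 1.927 g
Efficiency = 1.40 / 1.927 = 0.7265 = 72.7%

72.7%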